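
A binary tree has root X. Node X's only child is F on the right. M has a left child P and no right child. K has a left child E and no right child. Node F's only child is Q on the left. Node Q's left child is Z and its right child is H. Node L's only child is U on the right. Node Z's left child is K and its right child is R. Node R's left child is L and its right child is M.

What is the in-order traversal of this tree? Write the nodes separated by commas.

X, E, K, Z, L, U, R, P, M, Q, H, F

In-order visits the left subtree, then the node, then the right subtree.
At X: no left child.
Visit X.
At X: go right to F.
  At F: go left to Q.
    At Q: go left to Z.
      At Z: go left to K.
        At K: go left to E.
          E is a leaf — visit E.
        Visit K.
        At K: no right child.
      Visit Z.
      At Z: go right to R.
        At R: go left to L.
          At L: no left child.
          Visit L.
          At L: go right to U.
            U is a leaf — visit U.
        Visit R.
        At R: go right to M.
          At M: go left to P.
            P is a leaf — visit P.
          Visit M.
          At M: no right child.
    Visit Q.
    At Q: go right to H.
      H is a leaf — visit H.
  Visit F.
  At F: no right child.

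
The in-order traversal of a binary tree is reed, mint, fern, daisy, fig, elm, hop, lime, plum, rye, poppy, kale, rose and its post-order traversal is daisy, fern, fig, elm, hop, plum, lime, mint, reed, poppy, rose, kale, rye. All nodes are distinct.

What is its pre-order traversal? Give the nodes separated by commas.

rye, reed, mint, lime, hop, elm, fig, fern, daisy, plum, kale, poppy, rose

The last element of post-order is the root; it splits in-order into left and right subtrees.
Root rye: left subtree has 9 nodes {reed, mint, fern, daisy, fig, elm, hop, lime, plum}, right has 3 {poppy, kale, rose}.
  Root reed: left subtree has 0 nodes { }, right has 8 {mint, fern, daisy, fig, elm, hop, lime, plum}.
    Root mint: left subtree has 0 nodes { }, right has 7 {fern, daisy, fig, elm, hop, lime, plum}.
      Root lime: left subtree has 5 nodes {fern, daisy, fig, elm, hop}, right has 1 {plum}.
        Root hop: left subtree has 4 nodes {fern, daisy, fig, elm}, right has 0 { }.
          Root elm: left subtree has 3 nodes {fern, daisy, fig}, right has 0 { }.
            Root fig: left subtree has 2 nodes {fern, daisy}, right has 0 { }.
              Root fern: left subtree has 0 nodes { }, right has 1 {daisy}.
  Root kale: left subtree has 1 node {poppy}, right has 1 {rose}.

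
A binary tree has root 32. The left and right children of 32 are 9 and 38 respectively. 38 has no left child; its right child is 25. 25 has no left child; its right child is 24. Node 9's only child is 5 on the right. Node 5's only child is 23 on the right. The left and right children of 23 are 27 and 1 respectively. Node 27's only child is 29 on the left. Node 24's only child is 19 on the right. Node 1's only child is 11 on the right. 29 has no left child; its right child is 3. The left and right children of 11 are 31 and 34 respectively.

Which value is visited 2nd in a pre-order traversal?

Pre-order visits the node, then its left subtree, then its right subtree.
Visit 32.
At 32: go left to 9.
  Visit 9.
  At 9: no left child.
  At 9: go right to 5.
    Visit 5.
    At 5: no left child.
    At 5: go right to 23.
      Visit 23.
      At 23: go left to 27.
        Visit 27.
        At 27: go left to 29.
          Visit 29.
          At 29: no left child.
          At 29: go right to 3.
            3 is a leaf — visit 3.
        At 27: no right child.
      At 23: go right to 1.
        Visit 1.
        At 1: no left child.
        At 1: go right to 11.
          Visit 11.
          At 11: go left to 31.
            31 is a leaf — visit 31.
          At 11: go right to 34.
            34 is a leaf — visit 34.
At 32: go right to 38.
  Visit 38.
  At 38: no left child.
  At 38: go right to 25.
    Visit 25.
    At 25: no left child.
    At 25: go right to 24.
      Visit 24.
      At 24: no left child.
      At 24: go right to 19.
        19 is a leaf — visit 19.
Full pre-order sequence: 32, 9, 5, 23, 27, 29, 3, 1, 11, 31, 34, 38, 25, 24, 19.

9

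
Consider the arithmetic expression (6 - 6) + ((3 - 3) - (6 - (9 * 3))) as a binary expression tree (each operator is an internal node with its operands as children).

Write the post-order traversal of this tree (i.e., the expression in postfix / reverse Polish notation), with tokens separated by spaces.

6 6 - 3 3 - 6 9 3 * - - +

Post-order on an expression tree gives postfix notation: for each operator, emit left operand, right operand, then the operator.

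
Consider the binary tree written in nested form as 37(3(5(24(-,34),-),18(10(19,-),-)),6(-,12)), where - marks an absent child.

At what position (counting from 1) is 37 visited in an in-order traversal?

8

In-order visits the left subtree, then the node, then the right subtree.
At 37: go left to 3.
  At 3: go left to 5.
    At 5: go left to 24.
      At 24: no left child.
      Visit 24.
      At 24: go right to 34.
        34 is a leaf — visit 34.
    Visit 5.
    At 5: no right child.
  Visit 3.
  At 3: go right to 18.
    At 18: go left to 10.
      At 10: go left to 19.
        19 is a leaf — visit 19.
      Visit 10.
      At 10: no right child.
    Visit 18.
    At 18: no right child.
Visit 37.
At 37: go right to 6.
  At 6: no left child.
  Visit 6.
  At 6: go right to 12.
    12 is a leaf — visit 12.
Full in-order sequence: 24, 34, 5, 3, 19, 10, 18, 37, 6, 12.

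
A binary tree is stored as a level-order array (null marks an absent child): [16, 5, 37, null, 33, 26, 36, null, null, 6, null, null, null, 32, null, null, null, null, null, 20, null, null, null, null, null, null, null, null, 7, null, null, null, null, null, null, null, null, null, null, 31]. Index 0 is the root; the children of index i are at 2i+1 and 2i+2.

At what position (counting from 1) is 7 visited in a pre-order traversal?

Pre-order visits the node, then its left subtree, then its right subtree.
Visit 16.
At 16: go left to 5.
  Visit 5.
  At 5: no left child.
  At 5: go right to 33.
    Visit 33.
    At 33: go left to 6.
      Visit 6.
      At 6: go left to 20.
        Visit 20.
        At 20: go left to 31.
          31 is a leaf — visit 31.
        At 20: no right child.
      At 6: no right child.
    At 33: no right child.
At 16: go right to 37.
  Visit 37.
  At 37: go left to 26.
    26 is a leaf — visit 26.
  At 37: go right to 36.
    Visit 36.
    At 36: go left to 32.
      Visit 32.
      At 32: no left child.
      At 32: go right to 7.
        7 is a leaf — visit 7.
    At 36: no right child.
Full pre-order sequence: 16, 5, 33, 6, 20, 31, 37, 26, 36, 32, 7.

11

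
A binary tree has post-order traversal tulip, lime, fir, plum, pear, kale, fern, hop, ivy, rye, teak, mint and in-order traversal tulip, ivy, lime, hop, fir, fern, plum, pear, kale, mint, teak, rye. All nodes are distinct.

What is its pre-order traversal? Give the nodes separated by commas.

The last element of post-order is the root; it splits in-order into left and right subtrees.
Root mint: left subtree has 9 nodes {tulip, ivy, lime, hop, fir, fern, plum, pear, kale}, right has 2 {teak, rye}.
  Root ivy: left subtree has 1 node {tulip}, right has 7 {lime, hop, fir, fern, plum, pear, kale}.
    Root hop: left subtree has 1 node {lime}, right has 5 {fir, fern, plum, pear, kale}.
      Root fern: left subtree has 1 node {fir}, right has 3 {plum, pear, kale}.
        Root kale: left subtree has 2 nodes {plum, pear}, right has 0 { }.
          Root pear: left subtree has 1 node {plum}, right has 0 { }.
  Root teak: left subtree has 0 nodes { }, right has 1 {rye}.

mint, ivy, tulip, hop, lime, fern, fir, kale, pear, plum, teak, rye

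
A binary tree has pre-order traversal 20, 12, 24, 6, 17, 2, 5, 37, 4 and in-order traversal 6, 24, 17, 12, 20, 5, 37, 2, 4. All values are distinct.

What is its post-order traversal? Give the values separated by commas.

6, 17, 24, 12, 37, 5, 4, 2, 20

The first element of pre-order is the root; it splits in-order into left and right subtrees.
Root 20: left subtree has 4 nodes {6, 24, 17, 12}, right has 4 {5, 37, 2, 4}.
  Root 12: left subtree has 3 nodes {6, 24, 17}, right has 0 { }.
    Root 24: left subtree has 1 node {6}, right has 1 {17}.
  Root 2: left subtree has 2 nodes {5, 37}, right has 1 {4}.
    Root 5: left subtree has 0 nodes { }, right has 1 {37}.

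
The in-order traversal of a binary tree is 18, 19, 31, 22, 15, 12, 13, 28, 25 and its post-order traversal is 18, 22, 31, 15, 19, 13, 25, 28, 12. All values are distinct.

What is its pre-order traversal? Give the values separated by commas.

The last element of post-order is the root; it splits in-order into left and right subtrees.
Root 12: left subtree has 5 nodes {18, 19, 31, 22, 15}, right has 3 {13, 28, 25}.
  Root 19: left subtree has 1 node {18}, right has 3 {31, 22, 15}.
    Root 15: left subtree has 2 nodes {31, 22}, right has 0 { }.
      Root 31: left subtree has 0 nodes { }, right has 1 {22}.
  Root 28: left subtree has 1 node {13}, right has 1 {25}.

12, 19, 18, 15, 31, 22, 28, 13, 25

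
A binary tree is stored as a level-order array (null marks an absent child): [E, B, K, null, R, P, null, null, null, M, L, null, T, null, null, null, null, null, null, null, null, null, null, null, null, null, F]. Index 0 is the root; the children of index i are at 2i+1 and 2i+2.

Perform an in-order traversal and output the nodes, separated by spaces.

In-order visits the left subtree, then the node, then the right subtree.
At E: go left to B.
  At B: no left child.
  Visit B.
  At B: go right to R.
    At R: go left to M.
      M is a leaf — visit M.
    Visit R.
    At R: go right to L.
      L is a leaf — visit L.
Visit E.
At E: go right to K.
  At K: go left to P.
    At P: no left child.
    Visit P.
    At P: go right to T.
      At T: no left child.
      Visit T.
      At T: go right to F.
        F is a leaf — visit F.
  Visit K.
  At K: no right child.

B M R L E P T F K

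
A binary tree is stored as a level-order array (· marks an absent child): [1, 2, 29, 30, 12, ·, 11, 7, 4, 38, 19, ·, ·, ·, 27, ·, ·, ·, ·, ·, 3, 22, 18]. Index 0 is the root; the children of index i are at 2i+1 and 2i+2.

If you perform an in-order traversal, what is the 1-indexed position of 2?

4

In-order visits the left subtree, then the node, then the right subtree.
At 1: go left to 2.
  At 2: go left to 30.
    At 30: go left to 7.
      7 is a leaf — visit 7.
    Visit 30.
    At 30: go right to 4.
      4 is a leaf — visit 4.
  Visit 2.
  At 2: go right to 12.
    At 12: go left to 38.
      At 38: no left child.
      Visit 38.
      At 38: go right to 3.
        3 is a leaf — visit 3.
    Visit 12.
    At 12: go right to 19.
      At 19: go left to 22.
        22 is a leaf — visit 22.
      Visit 19.
      At 19: go right to 18.
        18 is a leaf — visit 18.
Visit 1.
At 1: go right to 29.
  At 29: no left child.
  Visit 29.
  At 29: go right to 11.
    At 11: no left child.
    Visit 11.
    At 11: go right to 27.
      27 is a leaf — visit 27.
Full in-order sequence: 7, 30, 4, 2, 38, 3, 12, 22, 19, 18, 1, 29, 11, 27.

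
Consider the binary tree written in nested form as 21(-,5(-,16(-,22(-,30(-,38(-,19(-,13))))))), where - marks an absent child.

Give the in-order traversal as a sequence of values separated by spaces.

In-order visits the left subtree, then the node, then the right subtree.
At 21: no left child.
Visit 21.
At 21: go right to 5.
  At 5: no left child.
  Visit 5.
  At 5: go right to 16.
    At 16: no left child.
    Visit 16.
    At 16: go right to 22.
      At 22: no left child.
      Visit 22.
      At 22: go right to 30.
        At 30: no left child.
        Visit 30.
        At 30: go right to 38.
          At 38: no left child.
          Visit 38.
          At 38: go right to 19.
            At 19: no left child.
            Visit 19.
            At 19: go right to 13.
              13 is a leaf — visit 13.

21 5 16 22 30 38 19 13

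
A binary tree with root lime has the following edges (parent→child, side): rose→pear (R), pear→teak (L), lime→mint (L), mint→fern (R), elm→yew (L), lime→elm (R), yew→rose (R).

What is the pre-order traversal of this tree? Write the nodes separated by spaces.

Pre-order visits the node, then its left subtree, then its right subtree.
Visit lime.
At lime: go left to mint.
  Visit mint.
  At mint: no left child.
  At mint: go right to fern.
    fern is a leaf — visit fern.
At lime: go right to elm.
  Visit elm.
  At elm: go left to yew.
    Visit yew.
    At yew: no left child.
    At yew: go right to rose.
      Visit rose.
      At rose: no left child.
      At rose: go right to pear.
        Visit pear.
        At pear: go left to teak.
          teak is a leaf — visit teak.
        At pear: no right child.
  At elm: no right child.

lime mint fern elm yew rose pear teak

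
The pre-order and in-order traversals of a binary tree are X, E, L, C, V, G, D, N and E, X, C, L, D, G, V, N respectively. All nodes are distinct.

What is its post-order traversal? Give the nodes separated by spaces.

E C D G N V L X

The first element of pre-order is the root; it splits in-order into left and right subtrees.
Root X: left subtree has 1 node {E}, right has 6 {C, L, D, G, V, N}.
  Root L: left subtree has 1 node {C}, right has 4 {D, G, V, N}.
    Root V: left subtree has 2 nodes {D, G}, right has 1 {N}.
      Root G: left subtree has 1 node {D}, right has 0 { }.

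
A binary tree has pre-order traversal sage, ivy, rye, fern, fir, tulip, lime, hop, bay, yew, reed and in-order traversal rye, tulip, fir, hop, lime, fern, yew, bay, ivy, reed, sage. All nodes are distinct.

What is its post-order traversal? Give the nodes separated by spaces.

tulip hop lime fir yew bay fern rye reed ivy sage

The first element of pre-order is the root; it splits in-order into left and right subtrees.
Root sage: left subtree has 10 nodes {rye, tulip, fir, hop, lime, fern, yew, bay, ivy, reed}, right has 0 { }.
  Root ivy: left subtree has 8 nodes {rye, tulip, fir, hop, lime, fern, yew, bay}, right has 1 {reed}.
    Root rye: left subtree has 0 nodes { }, right has 7 {tulip, fir, hop, lime, fern, yew, bay}.
      Root fern: left subtree has 4 nodes {tulip, fir, hop, lime}, right has 2 {yew, bay}.
        Root fir: left subtree has 1 node {tulip}, right has 2 {hop, lime}.
          Root lime: left subtree has 1 node {hop}, right has 0 { }.
        Root bay: left subtree has 1 node {yew}, right has 0 { }.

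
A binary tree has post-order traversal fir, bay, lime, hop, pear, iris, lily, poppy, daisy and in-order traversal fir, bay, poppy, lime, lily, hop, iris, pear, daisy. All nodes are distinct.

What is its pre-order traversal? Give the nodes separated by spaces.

daisy poppy bay fir lily lime iris hop pear

The last element of post-order is the root; it splits in-order into left and right subtrees.
Root daisy: left subtree has 8 nodes {fir, bay, poppy, lime, lily, hop, iris, pear}, right has 0 { }.
  Root poppy: left subtree has 2 nodes {fir, bay}, right has 5 {lime, lily, hop, iris, pear}.
    Root bay: left subtree has 1 node {fir}, right has 0 { }.
    Root lily: left subtree has 1 node {lime}, right has 3 {hop, iris, pear}.
      Root iris: left subtree has 1 node {hop}, right has 1 {pear}.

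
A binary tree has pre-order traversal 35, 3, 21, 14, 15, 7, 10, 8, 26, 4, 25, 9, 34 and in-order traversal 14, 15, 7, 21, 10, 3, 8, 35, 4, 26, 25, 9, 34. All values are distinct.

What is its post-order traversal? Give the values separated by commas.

The first element of pre-order is the root; it splits in-order into left and right subtrees.
Root 35: left subtree has 7 nodes {14, 15, 7, 21, 10, 3, 8}, right has 5 {4, 26, 25, 9, 34}.
  Root 3: left subtree has 5 nodes {14, 15, 7, 21, 10}, right has 1 {8}.
    Root 21: left subtree has 3 nodes {14, 15, 7}, right has 1 {10}.
      Root 14: left subtree has 0 nodes { }, right has 2 {15, 7}.
        Root 15: left subtree has 0 nodes { }, right has 1 {7}.
  Root 26: left subtree has 1 node {4}, right has 3 {25, 9, 34}.
    Root 25: left subtree has 0 nodes { }, right has 2 {9, 34}.
      Root 9: left subtree has 0 nodes { }, right has 1 {34}.

7, 15, 14, 10, 21, 8, 3, 4, 34, 9, 25, 26, 35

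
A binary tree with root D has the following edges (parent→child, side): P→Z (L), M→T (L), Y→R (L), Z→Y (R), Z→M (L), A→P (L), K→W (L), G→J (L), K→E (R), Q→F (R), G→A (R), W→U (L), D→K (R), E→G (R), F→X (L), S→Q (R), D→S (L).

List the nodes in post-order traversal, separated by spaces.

X F Q S U W J T M R Y Z P A G E K D

Post-order visits the left subtree, then the right subtree, then the node.
At D: go left to S.
  At S: no left child.
  At S: go right to Q.
    At Q: no left child.
    At Q: go right to F.
      At F: go left to X.
        X is a leaf — visit X.
      At F: no right child.
      Visit F.
    Visit Q.
  Visit S.
At D: go right to K.
  At K: go left to W.
    At W: go left to U.
      U is a leaf — visit U.
    At W: no right child.
    Visit W.
  At K: go right to E.
    At E: no left child.
    At E: go right to G.
      At G: go left to J.
        J is a leaf — visit J.
      At G: go right to A.
        At A: go left to P.
          At P: go left to Z.
            At Z: go left to M.
              At M: go left to T.
                T is a leaf — visit T.
              At M: no right child.
              Visit M.
            At Z: go right to Y.
              At Y: go left to R.
                R is a leaf — visit R.
              At Y: no right child.
              Visit Y.
            Visit Z.
          At P: no right child.
          Visit P.
        At A: no right child.
        Visit A.
      Visit G.
    Visit E.
  Visit K.
Visit D.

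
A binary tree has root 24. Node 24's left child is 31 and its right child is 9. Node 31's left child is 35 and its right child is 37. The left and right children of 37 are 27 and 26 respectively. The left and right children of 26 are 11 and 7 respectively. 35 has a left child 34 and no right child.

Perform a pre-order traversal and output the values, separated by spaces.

24 31 35 34 37 27 26 11 7 9

Pre-order visits the node, then its left subtree, then its right subtree.
Visit 24.
At 24: go left to 31.
  Visit 31.
  At 31: go left to 35.
    Visit 35.
    At 35: go left to 34.
      34 is a leaf — visit 34.
    At 35: no right child.
  At 31: go right to 37.
    Visit 37.
    At 37: go left to 27.
      27 is a leaf — visit 27.
    At 37: go right to 26.
      Visit 26.
      At 26: go left to 11.
        11 is a leaf — visit 11.
      At 26: go right to 7.
        7 is a leaf — visit 7.
At 24: go right to 9.
  9 is a leaf — visit 9.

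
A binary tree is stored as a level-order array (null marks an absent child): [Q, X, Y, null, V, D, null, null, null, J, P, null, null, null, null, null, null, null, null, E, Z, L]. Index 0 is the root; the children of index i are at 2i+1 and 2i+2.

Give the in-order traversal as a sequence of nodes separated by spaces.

X E J Z V L P Q D Y

In-order visits the left subtree, then the node, then the right subtree.
At Q: go left to X.
  At X: no left child.
  Visit X.
  At X: go right to V.
    At V: go left to J.
      At J: go left to E.
        E is a leaf — visit E.
      Visit J.
      At J: go right to Z.
        Z is a leaf — visit Z.
    Visit V.
    At V: go right to P.
      At P: go left to L.
        L is a leaf — visit L.
      Visit P.
      At P: no right child.
Visit Q.
At Q: go right to Y.
  At Y: go left to D.
    D is a leaf — visit D.
  Visit Y.
  At Y: no right child.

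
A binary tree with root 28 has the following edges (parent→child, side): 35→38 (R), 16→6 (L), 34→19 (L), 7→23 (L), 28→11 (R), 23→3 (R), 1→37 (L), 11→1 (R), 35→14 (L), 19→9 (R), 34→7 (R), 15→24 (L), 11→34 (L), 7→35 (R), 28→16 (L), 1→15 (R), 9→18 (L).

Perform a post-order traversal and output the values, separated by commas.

6, 16, 18, 9, 19, 3, 23, 14, 38, 35, 7, 34, 37, 24, 15, 1, 11, 28

Post-order visits the left subtree, then the right subtree, then the node.
At 28: go left to 16.
  At 16: go left to 6.
    6 is a leaf — visit 6.
  At 16: no right child.
  Visit 16.
At 28: go right to 11.
  At 11: go left to 34.
    At 34: go left to 19.
      At 19: no left child.
      At 19: go right to 9.
        At 9: go left to 18.
          18 is a leaf — visit 18.
        At 9: no right child.
        Visit 9.
      Visit 19.
    At 34: go right to 7.
      At 7: go left to 23.
        At 23: no left child.
        At 23: go right to 3.
          3 is a leaf — visit 3.
        Visit 23.
      At 7: go right to 35.
        At 35: go left to 14.
          14 is a leaf — visit 14.
        At 35: go right to 38.
          38 is a leaf — visit 38.
        Visit 35.
      Visit 7.
    Visit 34.
  At 11: go right to 1.
    At 1: go left to 37.
      37 is a leaf — visit 37.
    At 1: go right to 15.
      At 15: go left to 24.
        24 is a leaf — visit 24.
      At 15: no right child.
      Visit 15.
    Visit 1.
  Visit 11.
Visit 28.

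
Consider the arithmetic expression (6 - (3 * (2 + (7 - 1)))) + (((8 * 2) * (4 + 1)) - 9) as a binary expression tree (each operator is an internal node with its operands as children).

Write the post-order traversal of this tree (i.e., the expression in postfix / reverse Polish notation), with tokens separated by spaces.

Post-order on an expression tree gives postfix notation: for each operator, emit left operand, right operand, then the operator.

6 3 2 7 1 - + * - 8 2 * 4 1 + * 9 - +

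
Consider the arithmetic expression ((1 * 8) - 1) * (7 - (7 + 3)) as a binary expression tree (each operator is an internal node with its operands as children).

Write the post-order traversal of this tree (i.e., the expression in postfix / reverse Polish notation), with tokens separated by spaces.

1 8 * 1 - 7 7 3 + - *

Post-order on an expression tree gives postfix notation: for each operator, emit left operand, right operand, then the operator.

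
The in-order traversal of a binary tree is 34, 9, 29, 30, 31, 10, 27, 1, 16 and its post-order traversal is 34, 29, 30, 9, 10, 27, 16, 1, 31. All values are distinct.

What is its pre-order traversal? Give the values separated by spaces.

The last element of post-order is the root; it splits in-order into left and right subtrees.
Root 31: left subtree has 4 nodes {34, 9, 29, 30}, right has 4 {10, 27, 1, 16}.
  Root 9: left subtree has 1 node {34}, right has 2 {29, 30}.
    Root 30: left subtree has 1 node {29}, right has 0 { }.
  Root 1: left subtree has 2 nodes {10, 27}, right has 1 {16}.
    Root 27: left subtree has 1 node {10}, right has 0 { }.

31 9 34 30 29 1 27 10 16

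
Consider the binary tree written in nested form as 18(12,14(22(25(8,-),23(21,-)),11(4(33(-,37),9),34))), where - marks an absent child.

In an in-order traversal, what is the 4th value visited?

25

In-order visits the left subtree, then the node, then the right subtree.
At 18: go left to 12.
  12 is a leaf — visit 12.
Visit 18.
At 18: go right to 14.
  At 14: go left to 22.
    At 22: go left to 25.
      At 25: go left to 8.
        8 is a leaf — visit 8.
      Visit 25.
      At 25: no right child.
    Visit 22.
    At 22: go right to 23.
      At 23: go left to 21.
        21 is a leaf — visit 21.
      Visit 23.
      At 23: no right child.
  Visit 14.
  At 14: go right to 11.
    At 11: go left to 4.
      At 4: go left to 33.
        At 33: no left child.
        Visit 33.
        At 33: go right to 37.
          37 is a leaf — visit 37.
      Visit 4.
      At 4: go right to 9.
        9 is a leaf — visit 9.
    Visit 11.
    At 11: go right to 34.
      34 is a leaf — visit 34.
Full in-order sequence: 12, 18, 8, 25, 22, 21, 23, 14, 33, 37, 4, 9, 11, 34.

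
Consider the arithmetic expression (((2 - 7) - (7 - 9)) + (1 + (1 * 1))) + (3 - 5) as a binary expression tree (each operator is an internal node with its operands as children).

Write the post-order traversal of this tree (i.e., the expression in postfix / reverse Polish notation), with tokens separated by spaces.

2 7 - 7 9 - - 1 1 1 * + + 3 5 - +

Post-order on an expression tree gives postfix notation: for each operator, emit left operand, right operand, then the operator.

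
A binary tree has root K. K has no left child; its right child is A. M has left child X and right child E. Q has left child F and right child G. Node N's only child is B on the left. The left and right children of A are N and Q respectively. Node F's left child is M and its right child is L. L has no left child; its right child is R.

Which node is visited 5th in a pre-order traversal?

Pre-order visits the node, then its left subtree, then its right subtree.
Visit K.
At K: no left child.
At K: go right to A.
  Visit A.
  At A: go left to N.
    Visit N.
    At N: go left to B.
      B is a leaf — visit B.
    At N: no right child.
  At A: go right to Q.
    Visit Q.
    At Q: go left to F.
      Visit F.
      At F: go left to M.
        Visit M.
        At M: go left to X.
          X is a leaf — visit X.
        At M: go right to E.
          E is a leaf — visit E.
      At F: go right to L.
        Visit L.
        At L: no left child.
        At L: go right to R.
          R is a leaf — visit R.
    At Q: go right to G.
      G is a leaf — visit G.
Full pre-order sequence: K, A, N, B, Q, F, M, X, E, L, R, G.

Q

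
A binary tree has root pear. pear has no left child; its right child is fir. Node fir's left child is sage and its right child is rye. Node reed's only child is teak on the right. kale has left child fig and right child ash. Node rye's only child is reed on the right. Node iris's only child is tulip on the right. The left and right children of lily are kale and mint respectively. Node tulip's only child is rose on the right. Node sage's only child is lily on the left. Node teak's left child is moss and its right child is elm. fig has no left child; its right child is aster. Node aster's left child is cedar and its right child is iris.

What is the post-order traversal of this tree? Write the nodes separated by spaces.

Post-order visits the left subtree, then the right subtree, then the node.
At pear: no left child.
At pear: go right to fir.
  At fir: go left to sage.
    At sage: go left to lily.
      At lily: go left to kale.
        At kale: go left to fig.
          At fig: no left child.
          At fig: go right to aster.
            At aster: go left to cedar.
              cedar is a leaf — visit cedar.
            At aster: go right to iris.
              At iris: no left child.
              At iris: go right to tulip.
                At tulip: no left child.
                At tulip: go right to rose.
                  rose is a leaf — visit rose.
                Visit tulip.
              Visit iris.
            Visit aster.
          Visit fig.
        At kale: go right to ash.
          ash is a leaf — visit ash.
        Visit kale.
      At lily: go right to mint.
        mint is a leaf — visit mint.
      Visit lily.
    At sage: no right child.
    Visit sage.
  At fir: go right to rye.
    At rye: no left child.
    At rye: go right to reed.
      At reed: no left child.
      At reed: go right to teak.
        At teak: go left to moss.
          moss is a leaf — visit moss.
        At teak: go right to elm.
          elm is a leaf — visit elm.
        Visit teak.
      Visit reed.
    Visit rye.
  Visit fir.
Visit pear.

cedar rose tulip iris aster fig ash kale mint lily sage moss elm teak reed rye fir pear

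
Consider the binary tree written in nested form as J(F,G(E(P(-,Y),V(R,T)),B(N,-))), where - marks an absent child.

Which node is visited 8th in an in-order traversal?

T

In-order visits the left subtree, then the node, then the right subtree.
At J: go left to F.
  F is a leaf — visit F.
Visit J.
At J: go right to G.
  At G: go left to E.
    At E: go left to P.
      At P: no left child.
      Visit P.
      At P: go right to Y.
        Y is a leaf — visit Y.
    Visit E.
    At E: go right to V.
      At V: go left to R.
        R is a leaf — visit R.
      Visit V.
      At V: go right to T.
        T is a leaf — visit T.
  Visit G.
  At G: go right to B.
    At B: go left to N.
      N is a leaf — visit N.
    Visit B.
    At B: no right child.
Full in-order sequence: F, J, P, Y, E, R, V, T, G, N, B.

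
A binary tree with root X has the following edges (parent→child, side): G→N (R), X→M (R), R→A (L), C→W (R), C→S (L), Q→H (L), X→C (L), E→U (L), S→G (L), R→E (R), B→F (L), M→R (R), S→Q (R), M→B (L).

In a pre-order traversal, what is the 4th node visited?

G

Pre-order visits the node, then its left subtree, then its right subtree.
Visit X.
At X: go left to C.
  Visit C.
  At C: go left to S.
    Visit S.
    At S: go left to G.
      Visit G.
      At G: no left child.
      At G: go right to N.
        N is a leaf — visit N.
    At S: go right to Q.
      Visit Q.
      At Q: go left to H.
        H is a leaf — visit H.
      At Q: no right child.
  At C: go right to W.
    W is a leaf — visit W.
At X: go right to M.
  Visit M.
  At M: go left to B.
    Visit B.
    At B: go left to F.
      F is a leaf — visit F.
    At B: no right child.
  At M: go right to R.
    Visit R.
    At R: go left to A.
      A is a leaf — visit A.
    At R: go right to E.
      Visit E.
      At E: go left to U.
        U is a leaf — visit U.
      At E: no right child.
Full pre-order sequence: X, C, S, G, N, Q, H, W, M, B, F, R, A, E, U.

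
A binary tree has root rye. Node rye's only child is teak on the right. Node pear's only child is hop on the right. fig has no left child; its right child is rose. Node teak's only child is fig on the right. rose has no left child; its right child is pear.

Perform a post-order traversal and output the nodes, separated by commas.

hop, pear, rose, fig, teak, rye

Post-order visits the left subtree, then the right subtree, then the node.
At rye: no left child.
At rye: go right to teak.
  At teak: no left child.
  At teak: go right to fig.
    At fig: no left child.
    At fig: go right to rose.
      At rose: no left child.
      At rose: go right to pear.
        At pear: no left child.
        At pear: go right to hop.
          hop is a leaf — visit hop.
        Visit pear.
      Visit rose.
    Visit fig.
  Visit teak.
Visit rye.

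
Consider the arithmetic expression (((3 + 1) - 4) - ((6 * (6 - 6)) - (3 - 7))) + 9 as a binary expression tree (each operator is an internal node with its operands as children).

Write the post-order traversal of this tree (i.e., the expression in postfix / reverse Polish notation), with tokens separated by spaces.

Post-order on an expression tree gives postfix notation: for each operator, emit left operand, right operand, then the operator.

3 1 + 4 - 6 6 6 - * 3 7 - - - 9 +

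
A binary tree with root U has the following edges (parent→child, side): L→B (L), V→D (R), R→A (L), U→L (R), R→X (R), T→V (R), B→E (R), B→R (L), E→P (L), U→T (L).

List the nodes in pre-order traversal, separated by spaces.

U T V D L B R A X E P

Pre-order visits the node, then its left subtree, then its right subtree.
Visit U.
At U: go left to T.
  Visit T.
  At T: no left child.
  At T: go right to V.
    Visit V.
    At V: no left child.
    At V: go right to D.
      D is a leaf — visit D.
At U: go right to L.
  Visit L.
  At L: go left to B.
    Visit B.
    At B: go left to R.
      Visit R.
      At R: go left to A.
        A is a leaf — visit A.
      At R: go right to X.
        X is a leaf — visit X.
    At B: go right to E.
      Visit E.
      At E: go left to P.
        P is a leaf — visit P.
      At E: no right child.
  At L: no right child.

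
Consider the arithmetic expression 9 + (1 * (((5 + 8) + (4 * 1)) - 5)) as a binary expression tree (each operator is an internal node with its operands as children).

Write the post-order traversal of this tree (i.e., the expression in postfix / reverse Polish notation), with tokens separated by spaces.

Post-order on an expression tree gives postfix notation: for each operator, emit left operand, right operand, then the operator.

9 1 5 8 + 4 1 * + 5 - * +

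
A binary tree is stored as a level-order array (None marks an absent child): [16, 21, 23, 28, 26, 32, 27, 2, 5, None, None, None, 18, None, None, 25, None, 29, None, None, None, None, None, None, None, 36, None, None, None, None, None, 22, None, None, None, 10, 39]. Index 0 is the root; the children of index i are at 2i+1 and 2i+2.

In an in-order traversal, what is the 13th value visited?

In-order visits the left subtree, then the node, then the right subtree.
At 16: go left to 21.
  At 21: go left to 28.
    At 28: go left to 2.
      At 2: go left to 25.
        At 25: go left to 22.
          22 is a leaf — visit 22.
        Visit 25.
        At 25: no right child.
      Visit 2.
      At 2: no right child.
    Visit 28.
    At 28: go right to 5.
      At 5: go left to 29.
        At 29: go left to 10.
          10 is a leaf — visit 10.
        Visit 29.
        At 29: go right to 39.
          39 is a leaf — visit 39.
      Visit 5.
      At 5: no right child.
  Visit 21.
  At 21: go right to 26.
    26 is a leaf — visit 26.
Visit 16.
At 16: go right to 23.
  At 23: go left to 32.
    At 32: no left child.
    Visit 32.
    At 32: go right to 18.
      At 18: go left to 36.
        36 is a leaf — visit 36.
      Visit 18.
      At 18: no right child.
  Visit 23.
  At 23: go right to 27.
    27 is a leaf — visit 27.
Full in-order sequence: 22, 25, 2, 28, 10, 29, 39, 5, 21, 26, 16, 32, 36, 18, 23, 27.

36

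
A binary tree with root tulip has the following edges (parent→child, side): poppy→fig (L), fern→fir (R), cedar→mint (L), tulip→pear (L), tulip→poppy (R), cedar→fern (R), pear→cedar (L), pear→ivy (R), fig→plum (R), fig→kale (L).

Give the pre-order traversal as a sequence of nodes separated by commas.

Pre-order visits the node, then its left subtree, then its right subtree.
Visit tulip.
At tulip: go left to pear.
  Visit pear.
  At pear: go left to cedar.
    Visit cedar.
    At cedar: go left to mint.
      mint is a leaf — visit mint.
    At cedar: go right to fern.
      Visit fern.
      At fern: no left child.
      At fern: go right to fir.
        fir is a leaf — visit fir.
  At pear: go right to ivy.
    ivy is a leaf — visit ivy.
At tulip: go right to poppy.
  Visit poppy.
  At poppy: go left to fig.
    Visit fig.
    At fig: go left to kale.
      kale is a leaf — visit kale.
    At fig: go right to plum.
      plum is a leaf — visit plum.
  At poppy: no right child.

tulip, pear, cedar, mint, fern, fir, ivy, poppy, fig, kale, plum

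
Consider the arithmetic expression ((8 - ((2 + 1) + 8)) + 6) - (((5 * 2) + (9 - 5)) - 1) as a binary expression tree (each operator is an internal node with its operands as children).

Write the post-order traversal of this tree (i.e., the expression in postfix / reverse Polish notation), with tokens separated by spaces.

8 2 1 + 8 + - 6 + 5 2 * 9 5 - + 1 - -

Post-order on an expression tree gives postfix notation: for each operator, emit left operand, right operand, then the operator.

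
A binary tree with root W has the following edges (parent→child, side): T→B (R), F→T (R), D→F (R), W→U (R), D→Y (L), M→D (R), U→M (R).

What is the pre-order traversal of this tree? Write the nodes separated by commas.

Pre-order visits the node, then its left subtree, then its right subtree.
Visit W.
At W: no left child.
At W: go right to U.
  Visit U.
  At U: no left child.
  At U: go right to M.
    Visit M.
    At M: no left child.
    At M: go right to D.
      Visit D.
      At D: go left to Y.
        Y is a leaf — visit Y.
      At D: go right to F.
        Visit F.
        At F: no left child.
        At F: go right to T.
          Visit T.
          At T: no left child.
          At T: go right to B.
            B is a leaf — visit B.

W, U, M, D, Y, F, T, B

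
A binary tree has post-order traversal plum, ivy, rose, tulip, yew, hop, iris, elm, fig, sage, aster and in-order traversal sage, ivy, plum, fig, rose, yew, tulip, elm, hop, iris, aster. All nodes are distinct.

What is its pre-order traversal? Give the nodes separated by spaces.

The last element of post-order is the root; it splits in-order into left and right subtrees.
Root aster: left subtree has 10 nodes {sage, ivy, plum, fig, rose, yew, tulip, elm, hop, iris}, right has 0 { }.
  Root sage: left subtree has 0 nodes { }, right has 9 {ivy, plum, fig, rose, yew, tulip, elm, hop, iris}.
    Root fig: left subtree has 2 nodes {ivy, plum}, right has 6 {rose, yew, tulip, elm, hop, iris}.
      Root ivy: left subtree has 0 nodes { }, right has 1 {plum}.
      Root elm: left subtree has 3 nodes {rose, yew, tulip}, right has 2 {hop, iris}.
        Root yew: left subtree has 1 node {rose}, right has 1 {tulip}.
        Root iris: left subtree has 1 node {hop}, right has 0 { }.

aster sage fig ivy plum elm yew rose tulip iris hop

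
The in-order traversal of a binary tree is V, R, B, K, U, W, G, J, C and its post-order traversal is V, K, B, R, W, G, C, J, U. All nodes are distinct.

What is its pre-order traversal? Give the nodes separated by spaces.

The last element of post-order is the root; it splits in-order into left and right subtrees.
Root U: left subtree has 4 nodes {V, R, B, K}, right has 4 {W, G, J, C}.
  Root R: left subtree has 1 node {V}, right has 2 {B, K}.
    Root B: left subtree has 0 nodes { }, right has 1 {K}.
  Root J: left subtree has 2 nodes {W, G}, right has 1 {C}.
    Root G: left subtree has 1 node {W}, right has 0 { }.

U R V B K J G W C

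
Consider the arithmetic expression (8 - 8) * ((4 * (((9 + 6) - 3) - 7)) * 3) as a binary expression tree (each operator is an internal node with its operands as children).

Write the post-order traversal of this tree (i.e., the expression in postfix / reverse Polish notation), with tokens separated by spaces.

8 8 - 4 9 6 + 3 - 7 - * 3 * *

Post-order on an expression tree gives postfix notation: for each operator, emit left operand, right operand, then the operator.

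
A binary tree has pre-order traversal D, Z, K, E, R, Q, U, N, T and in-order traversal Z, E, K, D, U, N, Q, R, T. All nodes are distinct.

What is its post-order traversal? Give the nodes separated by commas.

E, K, Z, N, U, Q, T, R, D

The first element of pre-order is the root; it splits in-order into left and right subtrees.
Root D: left subtree has 3 nodes {Z, E, K}, right has 5 {U, N, Q, R, T}.
  Root Z: left subtree has 0 nodes { }, right has 2 {E, K}.
    Root K: left subtree has 1 node {E}, right has 0 { }.
  Root R: left subtree has 3 nodes {U, N, Q}, right has 1 {T}.
    Root Q: left subtree has 2 nodes {U, N}, right has 0 { }.
      Root U: left subtree has 0 nodes { }, right has 1 {N}.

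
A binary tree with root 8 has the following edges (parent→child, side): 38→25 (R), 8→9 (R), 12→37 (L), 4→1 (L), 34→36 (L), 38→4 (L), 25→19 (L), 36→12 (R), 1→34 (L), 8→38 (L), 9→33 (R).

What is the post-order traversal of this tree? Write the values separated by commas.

37, 12, 36, 34, 1, 4, 19, 25, 38, 33, 9, 8

Post-order visits the left subtree, then the right subtree, then the node.
At 8: go left to 38.
  At 38: go left to 4.
    At 4: go left to 1.
      At 1: go left to 34.
        At 34: go left to 36.
          At 36: no left child.
          At 36: go right to 12.
            At 12: go left to 37.
              37 is a leaf — visit 37.
            At 12: no right child.
            Visit 12.
          Visit 36.
        At 34: no right child.
        Visit 34.
      At 1: no right child.
      Visit 1.
    At 4: no right child.
    Visit 4.
  At 38: go right to 25.
    At 25: go left to 19.
      19 is a leaf — visit 19.
    At 25: no right child.
    Visit 25.
  Visit 38.
At 8: go right to 9.
  At 9: no left child.
  At 9: go right to 33.
    33 is a leaf — visit 33.
  Visit 9.
Visit 8.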